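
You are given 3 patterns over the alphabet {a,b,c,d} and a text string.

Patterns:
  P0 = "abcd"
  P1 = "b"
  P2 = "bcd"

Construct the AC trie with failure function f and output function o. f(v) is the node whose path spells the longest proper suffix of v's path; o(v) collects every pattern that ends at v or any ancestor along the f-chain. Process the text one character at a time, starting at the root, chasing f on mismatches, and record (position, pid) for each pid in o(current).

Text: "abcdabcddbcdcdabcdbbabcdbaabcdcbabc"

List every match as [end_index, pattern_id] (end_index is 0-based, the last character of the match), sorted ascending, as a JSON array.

Construct AC machine:
Trie nodes:
  n0 'ε': a→1 b→5
  n1 'a': b→2
  n2 'ab': c→3
  n3 'abc': d→4
  n4 'abcd': ·  [P0 ends]
  n5 'b': c→6  [P1 ends]
  n6 'bc': d→7
  n7 'bcd': ·  [P2 ends]

Failure links (BFS by depth):
  n1('a'): parent n0 fail=0; on 'a' 0 → fail=0;  out ∅∪∅=∅
  n5('b'): parent n0 fail=0; on 'b' 0 → fail=0;  out {1}∪∅={1}
  n2('ab'): parent n1 fail=0; on 'b' 0 → fail=5;  out ∅∪{1}={1}
  n6('bc'): parent n5 fail=0; on 'c' 0 → fail=0;  out ∅∪∅=∅
  n3('abc'): parent n2 fail=5; on 'c' 5 → fail=6;  out ∅∪∅=∅
  n7('bcd'): parent n6 fail=0; on 'd' 0 → fail=0;  out {2}∪∅={2}
  n4('abcd'): parent n3 fail=6; on 'd' 6 → fail=7;  out {0}∪{2}={0,2}

Text stream:
pos 0 'a': at 1
pos 1 'b': at 2  → match P1@[1:1]
pos 2 'c': at 3
pos 3 'd': at 4  → match P0@[0:3],P2@[1:3]
pos 4 'a': at 1 ·f
pos 5 'b': at 2  → match P1@[5:5]
pos 6 'c': at 3
pos 7 'd': at 4  → match P0@[4:7],P2@[5:7]
pos 8 'd': at 0 ·f
pos 9 'b': at 5  → match P1@[9:9]
pos 10 'c': at 6
pos 11 'd': at 7  → match P2@[9:11]
pos 12 'c': at 0 ·f
pos 13 'd': at 0
pos 14 'a': at 1
pos 15 'b': at 2  → match P1@[15:15]
pos 16 'c': at 3
pos 17 'd': at 4  → match P0@[14:17],P2@[15:17]
pos 18 'b': at 5 ·f  → match P1@[18:18]
pos 19 'b': at 5 ·f  → match P1@[19:19]
pos 20 'a': at 1 ·f
pos 21 'b': at 2  → match P1@[21:21]
pos 22 'c': at 3
pos 23 'd': at 4  → match P0@[20:23],P2@[21:23]
pos 24 'b': at 5 ·f  → match P1@[24:24]
pos 25 'a': at 1 ·f
pos 26 'a': at 1 ·f
pos 27 'b': at 2  → match P1@[27:27]
pos 28 'c': at 3
pos 29 'd': at 4  → match P0@[26:29],P2@[27:29]
pos 30 'c': at 0 ·f
pos 31 'b': at 5  → match P1@[31:31]
pos 32 'a': at 1 ·f
pos 33 'b': at 2  → match P1@[33:33]
pos 34 'c': at 3

Result: [[1,1],[3,0],[3,2],[5,1],[7,0],[7,2],[9,1],[11,2],[15,1],[17,0],[17,2],[18,1],[19,1],[21,1],[23,0],[23,2],[24,1],[27,1],[29,0],[29,2],[31,1],[33,1]]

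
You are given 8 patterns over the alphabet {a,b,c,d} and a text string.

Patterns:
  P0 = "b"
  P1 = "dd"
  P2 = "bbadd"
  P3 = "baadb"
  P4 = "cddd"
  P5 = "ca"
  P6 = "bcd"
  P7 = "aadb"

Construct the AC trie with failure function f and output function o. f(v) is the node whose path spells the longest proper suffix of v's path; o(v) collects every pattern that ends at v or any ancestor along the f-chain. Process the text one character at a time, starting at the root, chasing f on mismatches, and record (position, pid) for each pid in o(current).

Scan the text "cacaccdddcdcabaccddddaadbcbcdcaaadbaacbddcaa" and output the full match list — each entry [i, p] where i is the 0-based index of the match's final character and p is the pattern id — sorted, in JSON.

Build automaton:
Trie (insert patterns):
  n0 'ε': a→19 b→1 c→12 d→2
  n1 'b': a→8 b→4 c→17  ←P0
  n2 'd': d→3
  n3 'dd': ·  ←P1
  n4 'bb': a→5
  n5 'bba': d→6
  n6 'bbad': d→7
  n7 'bbadd': ·  ←P2
  n8 'ba': a→9
  n9 'baa': d→10
  n10 'baad': b→11
  n11 'baadb': ·  ←P3
  n12 'c': a→16 d→13
  n13 'cd': d→14
  n14 'cdd': d→15
  n15 'cddd': ·  ←P4
  n16 'ca': ·  ←P5
  n17 'bc': d→18
  n18 'bcd': ·  ←P6
  n19 'a': a→20
  n20 'aa': d→21
  n21 'aad': b→22
  n22 'aadb': ·  ←P7

Failure links (BFS by depth):
  fail(1) 'b': from fail(0)=0 chase 'b': 0 ⇒ 0;  out={0}∪out(0)={0}
  fail(2) 'd': from fail(0)=0 chase 'd': 0 ⇒ 0;  out=∅∪out(0)=∅
  fail(12) 'c': from fail(0)=0 chase 'c': 0 ⇒ 0;  out=∅∪out(0)=∅
  fail(19) 'a': from fail(0)=0 chase 'a': 0 ⇒ 0;  out=∅∪out(0)=∅
  fail(3) 'dd': from fail(2)=0 chase 'd': 0 ⇒ 2;  out={1}∪out(2)={1}
  fail(4) 'bb': from fail(1)=0 chase 'b': 0 ⇒ 1;  out=∅∪out(1)={0}
  fail(8) 'ba': from fail(1)=0 chase 'a': 0 ⇒ 19;  out=∅∪out(19)=∅
  fail(13) 'cd': from fail(12)=0 chase 'd': 0 ⇒ 2;  out=∅∪out(2)=∅
  fail(16) 'ca': from fail(12)=0 chase 'a': 0 ⇒ 19;  out={5}∪out(19)={5}
  fail(17) 'bc': from fail(1)=0 chase 'c': 0 ⇒ 12;  out=∅∪out(12)=∅
  fail(20) 'aa': from fail(19)=0 chase 'a': 0 ⇒ 19;  out=∅∪out(19)=∅
  fail(5) 'bba': from fail(4)=1 chase 'a': 1 ⇒ 8;  out=∅∪out(8)=∅
  fail(9) 'baa': from fail(8)=19 chase 'a': 19 ⇒ 20;  out=∅∪out(20)=∅
  fail(14) 'cdd': from fail(13)=2 chase 'd': 2 ⇒ 3;  out=∅∪out(3)={1}
  fail(18) 'bcd': from fail(17)=12 chase 'd': 12 ⇒ 13;  out={6}∪out(13)={6}
  fail(21) 'aad': from fail(20)=19 chase 'd': 19→0 ⇒ 2;  out=∅∪out(2)=∅
  fail(6) 'bbad': from fail(5)=8 chase 'd': 8→19→0 ⇒ 2;  out=∅∪out(2)=∅
  fail(10) 'baad': from fail(9)=20 chase 'd': 20 ⇒ 21;  out=∅∪out(21)=∅
  fail(15) 'cddd': from fail(14)=3 chase 'd': 3→2 ⇒ 3;  out={4}∪out(3)={1,4}
  fail(22) 'aadb': from fail(21)=2 chase 'b': 2→0 ⇒ 1;  out={7}∪out(1)={0,7}
  fail(7) 'bbadd': from fail(6)=2 chase 'd': 2 ⇒ 3;  out={2}∪out(3)={1,2}
  fail(11) 'baadb': from fail(10)=21 chase 'b': 21 ⇒ 22;  out={3}∪out(22)={0,3,7}

Text stream:
pos 0 'c': at 12
pos 1 'a': at 16  emit P5@[0:1]
pos 2 'c': at 12 (fail-walked)
pos 3 'a': at 16  emit P5@[2:3]
pos 4 'c': at 12 (fail-walked)
pos 5 'c': at 12 (fail-walked)
pos 6 'd': at 13
pos 7 'd': at 14  emit P1@[6:7]
pos 8 'd': at 15  emit P1@[7:8],P4@[5:8]
pos 9 'c': at 12 (fail-walked)
pos 10 'd': at 13
pos 11 'c': at 12 (fail-walked)
pos 12 'a': at 16  emit P5@[11:12]
pos 13 'b': at 1 (fail-walked)  emit P0@[13:13]
pos 14 'a': at 8
pos 15 'c': at 12 (fail-walked)
pos 16 'c': at 12 (fail-walked)
pos 17 'd': at 13
pos 18 'd': at 14  emit P1@[17:18]
pos 19 'd': at 15  emit P1@[18:19],P4@[16:19]
pos 20 'd': at 3 (fail-walked)  emit P1@[19:20]
pos 21 'a': at 19 (fail-walked)
pos 22 'a': at 20
pos 23 'd': at 21
pos 24 'b': at 22  emit P0@[24:24],P7@[21:24]
pos 25 'c': at 17 (fail-walked)
pos 26 'b': at 1 (fail-walked)  emit P0@[26:26]
pos 27 'c': at 17
pos 28 'd': at 18  emit P6@[26:28]
pos 29 'c': at 12 (fail-walked)
pos 30 'a': at 16  emit P5@[29:30]
pos 31 'a': at 20 (fail-walked)
pos 32 'a': at 20 (fail-walked)
pos 33 'd': at 21
pos 34 'b': at 22  emit P0@[34:34],P7@[31:34]
pos 35 'a': at 8 (fail-walked)
pos 36 'a': at 9
pos 37 'c': at 12 (fail-walked)
pos 38 'b': at 1 (fail-walked)  emit P0@[38:38]
pos 39 'd': at 2 (fail-walked)
pos 40 'd': at 3  emit P1@[39:40]
pos 41 'c': at 12 (fail-walked)
pos 42 'a': at 16  emit P5@[41:42]
pos 43 'a': at 20 (fail-walked)

Result: [[1,5],[3,5],[7,1],[8,1],[8,4],[12,5],[13,0],[18,1],[19,1],[19,4],[20,1],[24,0],[24,7],[26,0],[28,6],[30,5],[34,0],[34,7],[38,0],[40,1],[42,5]]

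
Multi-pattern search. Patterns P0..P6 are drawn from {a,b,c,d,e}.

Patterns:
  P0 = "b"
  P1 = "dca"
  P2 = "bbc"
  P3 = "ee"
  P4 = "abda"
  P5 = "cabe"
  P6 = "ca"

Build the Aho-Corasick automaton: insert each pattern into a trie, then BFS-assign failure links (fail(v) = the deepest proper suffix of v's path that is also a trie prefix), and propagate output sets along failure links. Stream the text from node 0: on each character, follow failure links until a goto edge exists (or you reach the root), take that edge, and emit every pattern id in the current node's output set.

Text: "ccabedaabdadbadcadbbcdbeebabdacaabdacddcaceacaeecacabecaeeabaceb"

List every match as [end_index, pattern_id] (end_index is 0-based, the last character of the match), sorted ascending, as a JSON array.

Build:
Trie nodes:
  n0 'ε': a→9 b→1 c→13 d→2 e→7
  n1 'b': b→5  [P0 ends]
  n2 'd': c→3
  n3 'dc': a→4
  n4 'dca': ·  [P1 ends]
  n5 'bb': c→6
  n6 'bbc': ·  [P2 ends]
  n7 'e': e→8
  n8 'ee': ·  [P3 ends]
  n9 'a': b→10
  n10 'ab': d→11
  n11 'abd': a→12
  n12 'abda': ·  [P4 ends]
  n13 'c': a→14
  n14 'ca': b→15  [P6 ends]
  n15 'cab': e→16
  n16 'cabe': ·  [P5 ends]

BFS fail/out derivation:
  fail(1) 'b': from fail(0)=0 chase 'b': 0 ⇒ 0;  out={0}∪out(0)={0}
  fail(2) 'd': from fail(0)=0 chase 'd': 0 ⇒ 0;  out=∅∪out(0)=∅
  fail(7) 'e': from fail(0)=0 chase 'e': 0 ⇒ 0;  out=∅∪out(0)=∅
  fail(9) 'a': from fail(0)=0 chase 'a': 0 ⇒ 0;  out=∅∪out(0)=∅
  fail(13) 'c': from fail(0)=0 chase 'c': 0 ⇒ 0;  out=∅∪out(0)=∅
  fail(3) 'dc': from fail(2)=0 chase 'c': 0 ⇒ 13;  out=∅∪out(13)=∅
  fail(5) 'bb': from fail(1)=0 chase 'b': 0 ⇒ 1;  out=∅∪out(1)={0}
  fail(8) 'ee': from fail(7)=0 chase 'e': 0 ⇒ 7;  out={3}∪out(7)={3}
  fail(10) 'ab': from fail(9)=0 chase 'b': 0 ⇒ 1;  out=∅∪out(1)={0}
  fail(14) 'ca': from fail(13)=0 chase 'a': 0 ⇒ 9;  out={6}∪out(9)={6}
  fail(4) 'dca': from fail(3)=13 chase 'a': 13 ⇒ 14;  out={1}∪out(14)={1,6}
  fail(6) 'bbc': from fail(5)=1 chase 'c': 1→0 ⇒ 13;  out={2}∪out(13)={2}
  fail(11) 'abd': from fail(10)=1 chase 'd': 1→0 ⇒ 2;  out=∅∪out(2)=∅
  fail(15) 'cab': from fail(14)=9 chase 'b': 9 ⇒ 10;  out=∅∪out(10)={0}
  fail(12) 'abda': from fail(11)=2 chase 'a': 2→0 ⇒ 9;  out={4}∪out(9)={4}
  fail(16) 'cabe': from fail(15)=10 chase 'e': 10→1→0 ⇒ 7;  out={5}∪out(7)={5}

Run:
i=0 'c': node 0→13
i=1 'c': node 13→13 (via fail)
i=2 'a': node 13→14  ** P6@[1:2]
i=3 'b': node 14→15  ** P0@[3:3]
i=4 'e': node 15→16  ** P5@[1:4]
i=5 'd': node 16→2 (via fail)
i=6 'a': node 2→9 (via fail)
i=7 'a': node 9→9 (via fail)
i=8 'b': node 9→10  ** P0@[8:8]
i=9 'd': node 10→11
i=10 'a': node 11→12  ** P4@[7:10]
i=11 'd': node 12→2 (via fail)
i=12 'b': node 2→1 (via fail)  ** P0@[12:12]
i=13 'a': node 1→9 (via fail)
i=14 'd': node 9→2 (via fail)
i=15 'c': node 2→3
i=16 'a': node 3→4  ** P1@[14:16],P6@[15:16]
i=17 'd': node 4→2 (via fail)
i=18 'b': node 2→1 (via fail)  ** P0@[18:18]
i=19 'b': node 1→5  ** P0@[19:19]
i=20 'c': node 5→6  ** P2@[18:20]
i=21 'd': node 6→2 (via fail)
i=22 'b': node 2→1 (via fail)  ** P0@[22:22]
i=23 'e': node 1→7 (via fail)
i=24 'e': node 7→8  ** P3@[23:24]
i=25 'b': node 8→1 (via fail)  ** P0@[25:25]
i=26 'a': node 1→9 (via fail)
i=27 'b': node 9→10  ** P0@[27:27]
i=28 'd': node 10→11
i=29 'a': node 11→12  ** P4@[26:29]
i=30 'c': node 12→13 (via fail)
i=31 'a': node 13→14  ** P6@[30:31]
i=32 'a': node 14→9 (via fail)
i=33 'b': node 9→10  ** P0@[33:33]
i=34 'd': node 10→11
i=35 'a': node 11→12  ** P4@[32:35]
i=36 'c': node 12→13 (via fail)
i=37 'd': node 13→2 (via fail)
i=38 'd': node 2→2 (via fail)
i=39 'c': node 2→3
i=40 'a': node 3→4  ** P1@[38:40],P6@[39:40]
i=41 'c': node 4→13 (via fail)
i=42 'e': node 13→7 (via fail)
i=43 'a': node 7→9 (via fail)
i=44 'c': node 9→13 (via fail)
i=45 'a': node 13→14  ** P6@[44:45]
i=46 'e': node 14→7 (via fail)
i=47 'e': node 7→8  ** P3@[46:47]
i=48 'c': node 8→13 (via fail)
i=49 'a': node 13→14  ** P6@[48:49]
i=50 'c': node 14→13 (via fail)
i=51 'a': node 13→14  ** P6@[50:51]
i=52 'b': node 14→15  ** P0@[52:52]
i=53 'e': node 15→16  ** P5@[50:53]
i=54 'c': node 16→13 (via fail)
i=55 'a': node 13→14  ** P6@[54:55]
i=56 'e': node 14→7 (via fail)
i=57 'e': node 7→8  ** P3@[56:57]
i=58 'a': node 8→9 (via fail)
i=59 'b': node 9→10  ** P0@[59:59]
i=60 'a': node 10→9 (via fail)
i=61 'c': node 9→13 (via fail)
i=62 'e': node 13→7 (via fail)
i=63 'b': node 7→1 (via fail)  ** P0@[63:63]

Matches: [[2,6],[3,0],[4,5],[8,0],[10,4],[12,0],[16,1],[16,6],[18,0],[19,0],[20,2],[22,0],[24,3],[25,0],[27,0],[29,4],[31,6],[33,0],[35,4],[40,1],[40,6],[45,6],[47,3],[49,6],[51,6],[52,0],[53,5],[55,6],[57,3],[59,0],[63,0]]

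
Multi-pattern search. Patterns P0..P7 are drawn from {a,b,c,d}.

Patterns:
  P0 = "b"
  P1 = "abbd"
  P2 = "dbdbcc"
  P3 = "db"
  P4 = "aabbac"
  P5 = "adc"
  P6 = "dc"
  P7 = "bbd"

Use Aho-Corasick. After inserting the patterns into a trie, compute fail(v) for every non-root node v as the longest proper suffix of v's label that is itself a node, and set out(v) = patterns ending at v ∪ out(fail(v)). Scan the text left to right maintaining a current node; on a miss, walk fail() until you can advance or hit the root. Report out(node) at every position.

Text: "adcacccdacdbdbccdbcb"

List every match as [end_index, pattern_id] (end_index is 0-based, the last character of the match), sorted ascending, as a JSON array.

Build:
Trie nodes:
  0='ε' goto a→2 b→1 d→6
  1='b' goto b→20  [P0 ends]
  2='a' goto a→12 b→3 d→17
  3='ab' goto b→4
  4='abb' goto d→5
  5='abbd' goto ·  [P1 ends]
  6='d' goto b→7 c→19
  7='db' goto d→8  [P3 ends]
  8='dbd' goto b→9
  9='dbdb' goto c→10
  10='dbdbc' goto c→11
  11='dbdbcc' goto ·  [P2 ends]
  12='aa' goto b→13
  13='aab' goto b→14
  14='aabb' goto a→15
  15='aabba' goto c→16
  16='aabbac' goto ·  [P4 ends]
  17='ad' goto c→18
  18='adc' goto ·  [P5 ends]
  19='dc' goto ·  [P6 ends]
  20='bb' goto d→21
  21='bbd' goto ·  [P7 ends]

Failure links (BFS by depth):
  fail(1) 'b': from fail(0)=0 chase 'b': 0 ⇒ 0;  out={0}∪out(0)={0}
  fail(2) 'a': from fail(0)=0 chase 'a': 0 ⇒ 0;  out=∅∪out(0)=∅
  fail(6) 'd': from fail(0)=0 chase 'd': 0 ⇒ 0;  out=∅∪out(0)=∅
  fail(3) 'ab': from fail(2)=0 chase 'b': 0 ⇒ 1;  out=∅∪out(1)={0}
  fail(7) 'db': from fail(6)=0 chase 'b': 0 ⇒ 1;  out={3}∪out(1)={0,3}
  fail(12) 'aa': from fail(2)=0 chase 'a': 0 ⇒ 2;  out=∅∪out(2)=∅
  fail(17) 'ad': from fail(2)=0 chase 'd': 0 ⇒ 6;  out=∅∪out(6)=∅
  fail(19) 'dc': from fail(6)=0 chase 'c': 0 ⇒ 0;  out={6}∪out(0)={6}
  fail(20) 'bb': from fail(1)=0 chase 'b': 0 ⇒ 1;  out=∅∪out(1)={0}
  fail(4) 'abb': from fail(3)=1 chase 'b': 1 ⇒ 20;  out=∅∪out(20)={0}
  fail(8) 'dbd': from fail(7)=1 chase 'd': 1→0 ⇒ 6;  out=∅∪out(6)=∅
  fail(13) 'aab': from fail(12)=2 chase 'b': 2 ⇒ 3;  out=∅∪out(3)={0}
  fail(18) 'adc': from fail(17)=6 chase 'c': 6 ⇒ 19;  out={5}∪out(19)={5,6}
  fail(21) 'bbd': from fail(20)=1 chase 'd': 1→0 ⇒ 6;  out={7}∪out(6)={7}
  fail(5) 'abbd': from fail(4)=20 chase 'd': 20 ⇒ 21;  out={1}∪out(21)={1,7}
  fail(9) 'dbdb': from fail(8)=6 chase 'b': 6 ⇒ 7;  out=∅∪out(7)={0,3}
  fail(14) 'aabb': from fail(13)=3 chase 'b': 3 ⇒ 4;  out=∅∪out(4)={0}
  fail(10) 'dbdbc': from fail(9)=7 chase 'c': 7→1→0 ⇒ 0;  out=∅∪out(0)=∅
  fail(15) 'aabba': from fail(14)=4 chase 'a': 4→20→1→0 ⇒ 2;  out=∅∪out(2)=∅
  fail(11) 'dbdbcc': from fail(10)=0 chase 'c': 0 ⇒ 0;  out={2}∪out(0)={2}
  fail(16) 'aabbac': from fail(15)=2 chase 'c': 2→0 ⇒ 0;  out={4}∪out(0)={4}

Scan:
pos 0 'a': at 2
pos 1 'd': at 17
pos 2 'c': at 18  emit P5@[0:2],P6@[1:2]
pos 3 'a': at 2 ·f
pos 4 'c': at 0 ·f
pos 5 'c': at 0
pos 6 'c': at 0
pos 7 'd': at 6
pos 8 'a': at 2 ·f
pos 9 'c': at 0 ·f
pos 10 'd': at 6
pos 11 'b': at 7  emit P0@[11:11],P3@[10:11]
pos 12 'd': at 8
pos 13 'b': at 9  emit P0@[13:13],P3@[12:13]
pos 14 'c': at 10
pos 15 'c': at 11  emit P2@[10:15]
pos 16 'd': at 6 ·f
pos 17 'b': at 7  emit P0@[17:17],P3@[16:17]
pos 18 'c': at 0 ·f
pos 19 'b': at 1  emit P0@[19:19]

All matches (sorted): [[2,5],[2,6],[11,0],[11,3],[13,0],[13,3],[15,2],[17,0],[17,3],[19,0]]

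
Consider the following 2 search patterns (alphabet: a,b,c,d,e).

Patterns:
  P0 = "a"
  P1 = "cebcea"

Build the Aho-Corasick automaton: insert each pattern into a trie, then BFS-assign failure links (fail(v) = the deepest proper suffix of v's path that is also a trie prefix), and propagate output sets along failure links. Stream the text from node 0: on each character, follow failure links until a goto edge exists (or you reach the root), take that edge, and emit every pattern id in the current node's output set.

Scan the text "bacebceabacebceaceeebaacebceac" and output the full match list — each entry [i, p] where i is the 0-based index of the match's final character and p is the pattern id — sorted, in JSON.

Build:
Trie (insert patterns):
  n0 'ε': a→1 c→2
  n1 'a': ·  [P0 ends]
  n2 'c': e→3
  n3 'ce': b→4
  n4 'ceb': c→5
  n5 'cebc': e→6
  n6 'cebce': a→7
  n7 'cebcea': ·  [P1 ends]

BFS fail/out derivation:
  n1('a'): parent n0 fail=0; on 'a' 0 → fail=0;  out {0}∪∅={0}
  n2('c'): parent n0 fail=0; on 'c' 0 → fail=0;  out ∅∪∅=∅
  n3('ce'): parent n2 fail=0; on 'e' 0 → fail=0;  out ∅∪∅=∅
  n4('ceb'): parent n3 fail=0; on 'b' 0 → fail=0;  out ∅∪∅=∅
  n5('cebc'): parent n4 fail=0; on 'c' 0 → fail=2;  out ∅∪∅=∅
  n6('cebce'): parent n5 fail=2; on 'e' 2 → fail=3;  out ∅∪∅=∅
  n7('cebcea'): parent n6 fail=3; on 'a' 3→0 → fail=1;  out {1}∪{0}={0,1}

Text stream:
[0] read 'b'  n0⇒n0
[1] read 'a'  n0⇒n1  → match P0@[1:1]
[2] read 'c'  n1⇒n2 (via fail)
[3] read 'e'  n2⇒n3
[4] read 'b'  n3⇒n4
[5] read 'c'  n4⇒n5
[6] read 'e'  n5⇒n6
[7] read 'a'  n6⇒n7  → match P0@[7:7],P1@[2:7]
[8] read 'b'  n7⇒n0 (via fail)
[9] read 'a'  n0⇒n1  → match P0@[9:9]
[10] read 'c'  n1⇒n2 (via fail)
[11] read 'e'  n2⇒n3
[12] read 'b'  n3⇒n4
[13] read 'c'  n4⇒n5
[14] read 'e'  n5⇒n6
[15] read 'a'  n6⇒n7  → match P0@[15:15],P1@[10:15]
[16] read 'c'  n7⇒n2 (via fail)
[17] read 'e'  n2⇒n3
[18] read 'e'  n3⇒n0 (via fail)
[19] read 'e'  n0⇒n0
[20] read 'b'  n0⇒n0
[21] read 'a'  n0⇒n1  → match P0@[21:21]
[22] read 'a'  n1⇒n1 (via fail)  → match P0@[22:22]
[23] read 'c'  n1⇒n2 (via fail)
[24] read 'e'  n2⇒n3
[25] read 'b'  n3⇒n4
[26] read 'c'  n4⇒n5
[27] read 'e'  n5⇒n6
[28] read 'a'  n6⇒n7  → match P0@[28:28],P1@[23:28]
[29] read 'c'  n7⇒n2 (via fail)

All matches (sorted): [[1,0],[7,0],[7,1],[9,0],[15,0],[15,1],[21,0],[22,0],[28,0],[28,1]]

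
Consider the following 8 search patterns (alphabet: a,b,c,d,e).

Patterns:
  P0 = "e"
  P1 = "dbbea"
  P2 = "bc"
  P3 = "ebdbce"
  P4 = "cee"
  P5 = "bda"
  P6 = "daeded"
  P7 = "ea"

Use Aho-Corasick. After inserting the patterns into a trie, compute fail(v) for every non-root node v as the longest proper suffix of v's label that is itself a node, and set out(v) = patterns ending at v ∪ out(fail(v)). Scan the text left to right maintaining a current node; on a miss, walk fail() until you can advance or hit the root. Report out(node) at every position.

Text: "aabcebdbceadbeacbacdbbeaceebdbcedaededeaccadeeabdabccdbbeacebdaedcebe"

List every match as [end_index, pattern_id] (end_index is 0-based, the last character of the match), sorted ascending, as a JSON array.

Construct AC machine:
Trie nodes:
  n0 'ε': b→7 c→14 d→2 e→1
  n1 'e': a→24 b→9  ←P0
  n2 'd': a→19 b→3
  n3 'db': b→4
  n4 'dbb': e→5
  n5 'dbbe': a→6
  n6 'dbbea': ·  ←P1
  n7 'b': c→8 d→17
  n8 'bc': ·  ←P2
  n9 'eb': d→10
  n10 'ebd': b→11
  n11 'ebdb': c→12
  n12 'ebdbc': e→13
  n13 'ebdbce': ·  ←P3
  n14 'c': e→15
  n15 'ce': e→16
  n16 'cee': ·  ←P4
  n17 'bd': a→18
  n18 'bda': ·  ←P5
  n19 'da': e→20
  n20 'dae': d→21
  n21 'daed': e→22
  n22 'daede': d→23
  n23 'daeded': ·  ←P6
  n24 'ea': ·  ←P7

BFS fail/out derivation:
  fail(1) 'e': from fail(0)=0 chase 'e': 0 ⇒ 0;  out={0}∪out(0)={0}
  fail(2) 'd': from fail(0)=0 chase 'd': 0 ⇒ 0;  out=∅∪out(0)=∅
  fail(7) 'b': from fail(0)=0 chase 'b': 0 ⇒ 0;  out=∅∪out(0)=∅
  fail(14) 'c': from fail(0)=0 chase 'c': 0 ⇒ 0;  out=∅∪out(0)=∅
  fail(3) 'db': from fail(2)=0 chase 'b': 0 ⇒ 7;  out=∅∪out(7)=∅
  fail(8) 'bc': from fail(7)=0 chase 'c': 0 ⇒ 14;  out={2}∪out(14)={2}
  fail(9) 'eb': from fail(1)=0 chase 'b': 0 ⇒ 7;  out=∅∪out(7)=∅
  fail(15) 'ce': from fail(14)=0 chase 'e': 0 ⇒ 1;  out=∅∪out(1)={0}
  fail(17) 'bd': from fail(7)=0 chase 'd': 0 ⇒ 2;  out=∅∪out(2)=∅
  fail(19) 'da': from fail(2)=0 chase 'a': 0 ⇒ 0;  out=∅∪out(0)=∅
  fail(24) 'ea': from fail(1)=0 chase 'a': 0 ⇒ 0;  out={7}∪out(0)={7}
  fail(4) 'dbb': from fail(3)=7 chase 'b': 7→0 ⇒ 7;  out=∅∪out(7)=∅
  fail(10) 'ebd': from fail(9)=7 chase 'd': 7 ⇒ 17;  out=∅∪out(17)=∅
  fail(16) 'cee': from fail(15)=1 chase 'e': 1→0 ⇒ 1;  out={4}∪out(1)={0,4}
  fail(18) 'bda': from fail(17)=2 chase 'a': 2 ⇒ 19;  out={5}∪out(19)={5}
  fail(20) 'dae': from fail(19)=0 chase 'e': 0 ⇒ 1;  out=∅∪out(1)={0}
  fail(5) 'dbbe': from fail(4)=7 chase 'e': 7→0 ⇒ 1;  out=∅∪out(1)={0}
  fail(11) 'ebdb': from fail(10)=17 chase 'b': 17→2 ⇒ 3;  out=∅∪out(3)=∅
  fail(21) 'daed': from fail(20)=1 chase 'd': 1→0 ⇒ 2;  out=∅∪out(2)=∅
  fail(6) 'dbbea': from fail(5)=1 chase 'a': 1 ⇒ 24;  out={1}∪out(24)={1,7}
  fail(12) 'ebdbc': from fail(11)=3 chase 'c': 3→7 ⇒ 8;  out=∅∪out(8)={2}
  fail(22) 'daede': from fail(21)=2 chase 'e': 2→0 ⇒ 1;  out=∅∪out(1)={0}
  fail(13) 'ebdbce': from fail(12)=8 chase 'e': 8→14 ⇒ 15;  out={3}∪out(15)={0,3}
  fail(23) 'daeded': from fail(22)=1 chase 'd': 1→0 ⇒ 2;  out={6}∪out(2)={6}

Run:
i=0 'a': node 0→0
i=1 'a': node 0→0
i=2 'b': node 0→7
i=3 'c': node 7→8  ** P2@[2:3]
i=4 'e': node 8→15 ·f  ** P0@[4:4]
i=5 'b': node 15→9 ·f
i=6 'd': node 9→10
i=7 'b': node 10→11
i=8 'c': node 11→12  ** P2@[7:8]
i=9 'e': node 12→13  ** P0@[9:9],P3@[4:9]
i=10 'a': node 13→24 ·f  ** P7@[9:10]
i=11 'd': node 24→2 ·f
i=12 'b': node 2→3
i=13 'e': node 3→1 ·f  ** P0@[13:13]
i=14 'a': node 1→24  ** P7@[13:14]
i=15 'c': node 24→14 ·f
i=16 'b': node 14→7 ·f
i=17 'a': node 7→0 ·f
i=18 'c': node 0→14
i=19 'd': node 14→2 ·f
i=20 'b': node 2→3
i=21 'b': node 3→4
i=22 'e': node 4→5  ** P0@[22:22]
i=23 'a': node 5→6  ** P1@[19:23],P7@[22:23]
i=24 'c': node 6→14 ·f
i=25 'e': node 14→15  ** P0@[25:25]
i=26 'e': node 15→16  ** P0@[26:26],P4@[24:26]
i=27 'b': node 16→9 ·f
i=28 'd': node 9→10
i=29 'b': node 10→11
i=30 'c': node 11→12  ** P2@[29:30]
i=31 'e': node 12→13  ** P0@[31:31],P3@[26:31]
i=32 'd': node 13→2 ·f
i=33 'a': node 2→19
i=34 'e': node 19→20  ** P0@[34:34]
i=35 'd': node 20→21
i=36 'e': node 21→22  ** P0@[36:36]
i=37 'd': node 22→23  ** P6@[32:37]
i=38 'e': node 23→1 ·f  ** P0@[38:38]
i=39 'a': node 1→24  ** P7@[38:39]
i=40 'c': node 24→14 ·f
i=41 'c': node 14→14 ·f
i=42 'a': node 14→0 ·f
i=43 'd': node 0→2
i=44 'e': node 2→1 ·f  ** P0@[44:44]
i=45 'e': node 1→1 ·f  ** P0@[45:45]
i=46 'a': node 1→24  ** P7@[45:46]
i=47 'b': node 24→7 ·f
i=48 'd': node 7→17
i=49 'a': node 17→18  ** P5@[47:49]
i=50 'b': node 18→7 ·f
i=51 'c': node 7→8  ** P2@[50:51]
i=52 'c': node 8→14 ·f
i=53 'd': node 14→2 ·f
i=54 'b': node 2→3
i=55 'b': node 3→4
i=56 'e': node 4→5  ** P0@[56:56]
i=57 'a': node 5→6  ** P1@[53:57],P7@[56:57]
i=58 'c': node 6→14 ·f
i=59 'e': node 14→15  ** P0@[59:59]
i=60 'b': node 15→9 ·f
i=61 'd': node 9→10
i=62 'a': node 10→18 ·f  ** P5@[60:62]
i=63 'e': node 18→20 ·f  ** P0@[63:63]
i=64 'd': node 20→21
i=65 'c': node 21→14 ·f
i=66 'e': node 14→15  ** P0@[66:66]
i=67 'b': node 15→9 ·f
i=68 'e': node 9→1 ·f  ** P0@[68:68]

Matches: [[3,2],[4,0],[8,2],[9,0],[9,3],[10,7],[13,0],[14,7],[22,0],[23,1],[23,7],[25,0],[26,0],[26,4],[30,2],[31,0],[31,3],[34,0],[36,0],[37,6],[38,0],[39,7],[44,0],[45,0],[46,7],[49,5],[51,2],[56,0],[57,1],[57,7],[59,0],[62,5],[63,0],[66,0],[68,0]]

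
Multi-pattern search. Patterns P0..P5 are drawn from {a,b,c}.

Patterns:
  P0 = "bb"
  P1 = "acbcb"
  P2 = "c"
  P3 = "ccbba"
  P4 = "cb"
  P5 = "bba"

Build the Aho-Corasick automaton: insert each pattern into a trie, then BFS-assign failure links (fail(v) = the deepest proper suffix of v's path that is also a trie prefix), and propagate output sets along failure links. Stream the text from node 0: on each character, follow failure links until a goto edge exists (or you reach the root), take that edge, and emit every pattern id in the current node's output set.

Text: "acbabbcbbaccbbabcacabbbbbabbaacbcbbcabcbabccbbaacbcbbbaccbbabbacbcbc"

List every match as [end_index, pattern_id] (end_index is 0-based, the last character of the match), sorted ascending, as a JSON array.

Construct AC machine:
Trie nodes:
  n0 'ε': a→3 b→1 c→8
  n1 'b': b→2
  n2 'bb': a→14  [P0 ends]
  n3 'a': c→4
  n4 'ac': b→5
  n5 'acb': c→6
  n6 'acbc': b→7
  n7 'acbcb': ·  [P1 ends]
  n8 'c': b→13 c→9  [P2 ends]
  n9 'cc': b→10
  n10 'ccb': b→11
  n11 'ccbb': a→12
  n12 'ccbba': ·  [P3 ends]
  n13 'cb': ·  [P4 ends]
  n14 'bba': ·  [P5 ends]

Failure links (BFS by depth):
  n1('b'): parent n0 fail=0; on 'b' 0 → fail=0;  out ∅∪∅=∅
  n3('a'): parent n0 fail=0; on 'a' 0 → fail=0;  out ∅∪∅=∅
  n8('c'): parent n0 fail=0; on 'c' 0 → fail=0;  out {2}∪∅={2}
  n2('bb'): parent n1 fail=0; on 'b' 0 → fail=1;  out {0}∪∅={0}
  n4('ac'): parent n3 fail=0; on 'c' 0 → fail=8;  out ∅∪{2}={2}
  n9('cc'): parent n8 fail=0; on 'c' 0 → fail=8;  out ∅∪{2}={2}
  n13('cb'): parent n8 fail=0; on 'b' 0 → fail=1;  out {4}∪∅={4}
  n5('acb'): parent n4 fail=8; on 'b' 8 → fail=13;  out ∅∪{4}={4}
  n10('ccb'): parent n9 fail=8; on 'b' 8 → fail=13;  out ∅∪{4}={4}
  n14('bba'): parent n2 fail=1; on 'a' 1→0 → fail=3;  out {5}∪∅={5}
  n6('acbc'): parent n5 fail=13; on 'c' 13→1→0 → fail=8;  out ∅∪{2}={2}
  n11('ccbb'): parent n10 fail=13; on 'b' 13→1 → fail=2;  out ∅∪{0}={0}
  n7('acbcb'): parent n6 fail=8; on 'b' 8 → fail=13;  out {1}∪{4}={1,4}
  n12('ccbba'): parent n11 fail=2; on 'a' 2 → fail=14;  out {3}∪{5}={3,5}

Scan:
pos 0 'a': at 3
pos 1 'c': at 4  emit P2@[1:1]
pos 2 'b': at 5  emit P4@[1:2]
pos 3 'a': at 3 ·f
pos 4 'b': at 1 ·f
pos 5 'b': at 2  emit P0@[4:5]
pos 6 'c': at 8 ·f  emit P2@[6:6]
pos 7 'b': at 13  emit P4@[6:7]
pos 8 'b': at 2 ·f  emit P0@[7:8]
pos 9 'a': at 14  emit P5@[7:9]
pos 10 'c': at 4 ·f  emit P2@[10:10]
pos 11 'c': at 9 ·f  emit P2@[11:11]
pos 12 'b': at 10  emit P4@[11:12]
pos 13 'b': at 11  emit P0@[12:13]
pos 14 'a': at 12  emit P3@[10:14],P5@[12:14]
pos 15 'b': at 1 ·f
pos 16 'c': at 8 ·f  emit P2@[16:16]
pos 17 'a': at 3 ·f
pos 18 'c': at 4  emit P2@[18:18]
pos 19 'a': at 3 ·f
pos 20 'b': at 1 ·f
pos 21 'b': at 2  emit P0@[20:21]
pos 22 'b': at 2 ·f  emit P0@[21:22]
pos 23 'b': at 2 ·f  emit P0@[22:23]
pos 24 'b': at 2 ·f  emit P0@[23:24]
pos 25 'a': at 14  emit P5@[23:25]
pos 26 'b': at 1 ·f
pos 27 'b': at 2  emit P0@[26:27]
pos 28 'a': at 14  emit P5@[26:28]
pos 29 'a': at 3 ·f
pos 30 'c': at 4  emit P2@[30:30]
pos 31 'b': at 5  emit P4@[30:31]
pos 32 'c': at 6  emit P2@[32:32]
pos 33 'b': at 7  emit P1@[29:33],P4@[32:33]
pos 34 'b': at 2 ·f  emit P0@[33:34]
pos 35 'c': at 8 ·f  emit P2@[35:35]
pos 36 'a': at 3 ·f
pos 37 'b': at 1 ·f
pos 38 'c': at 8 ·f  emit P2@[38:38]
pos 39 'b': at 13  emit P4@[38:39]
pos 40 'a': at 3 ·f
pos 41 'b': at 1 ·f
pos 42 'c': at 8 ·f  emit P2@[42:42]
pos 43 'c': at 9  emit P2@[43:43]
pos 44 'b': at 10  emit P4@[43:44]
pos 45 'b': at 11  emit P0@[44:45]
pos 46 'a': at 12  emit P3@[42:46],P5@[44:46]
pos 47 'a': at 3 ·f
pos 48 'c': at 4  emit P2@[48:48]
pos 49 'b': at 5  emit P4@[48:49]
pos 50 'c': at 6  emit P2@[50:50]
pos 51 'b': at 7  emit P1@[47:51],P4@[50:51]
pos 52 'b': at 2 ·f  emit P0@[51:52]
pos 53 'b': at 2 ·f  emit P0@[52:53]
pos 54 'a': at 14  emit P5@[52:54]
pos 55 'c': at 4 ·f  emit P2@[55:55]
pos 56 'c': at 9 ·f  emit P2@[56:56]
pos 57 'b': at 10  emit P4@[56:57]
pos 58 'b': at 11  emit P0@[57:58]
pos 59 'a': at 12  emit P3@[55:59],P5@[57:59]
pos 60 'b': at 1 ·f
pos 61 'b': at 2  emit P0@[60:61]
pos 62 'a': at 14  emit P5@[60:62]
pos 63 'c': at 4 ·f  emit P2@[63:63]
pos 64 'b': at 5  emit P4@[63:64]
pos 65 'c': at 6  emit P2@[65:65]
pos 66 'b': at 7  emit P1@[62:66],P4@[65:66]
pos 67 'c': at 8 ·f  emit P2@[67:67]

Matches: [[1,2],[2,4],[5,0],[6,2],[7,4],[8,0],[9,5],[10,2],[11,2],[12,4],[13,0],[14,3],[14,5],[16,2],[18,2],[21,0],[22,0],[23,0],[24,0],[25,5],[27,0],[28,5],[30,2],[31,4],[32,2],[33,1],[33,4],[34,0],[35,2],[38,2],[39,4],[42,2],[43,2],[44,4],[45,0],[46,3],[46,5],[48,2],[49,4],[50,2],[51,1],[51,4],[52,0],[53,0],[54,5],[55,2],[56,2],[57,4],[58,0],[59,3],[59,5],[61,0],[62,5],[63,2],[64,4],[65,2],[66,1],[66,4],[67,2]]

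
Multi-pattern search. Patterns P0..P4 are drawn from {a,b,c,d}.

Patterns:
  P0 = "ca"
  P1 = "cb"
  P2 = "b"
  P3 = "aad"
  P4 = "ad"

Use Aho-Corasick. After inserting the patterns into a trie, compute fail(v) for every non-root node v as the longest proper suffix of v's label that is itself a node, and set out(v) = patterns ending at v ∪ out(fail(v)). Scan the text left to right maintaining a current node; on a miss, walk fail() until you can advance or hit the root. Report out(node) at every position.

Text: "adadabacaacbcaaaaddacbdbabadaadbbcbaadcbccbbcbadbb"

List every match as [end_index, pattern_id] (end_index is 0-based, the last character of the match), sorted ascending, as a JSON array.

Build automaton:
Trie (insert patterns):
  n0 'ε': a→5 b→4 c→1
  n1 'c': a→2 b→3
  n2 'ca': ·  ←P0
  n3 'cb': ·  ←P1
  n4 'b': ·  ←P2
  n5 'a': a→6 d→8
  n6 'aa': d→7
  n7 'aad': ·  ←P3
  n8 'ad': ·  ←P4

BFS fail/out derivation:
  fail(1) 'c': from fail(0)=0 chase 'c': 0 ⇒ 0;  out=∅∪out(0)=∅
  fail(4) 'b': from fail(0)=0 chase 'b': 0 ⇒ 0;  out={2}∪out(0)={2}
  fail(5) 'a': from fail(0)=0 chase 'a': 0 ⇒ 0;  out=∅∪out(0)=∅
  fail(2) 'ca': from fail(1)=0 chase 'a': 0 ⇒ 5;  out={0}∪out(5)={0}
  fail(3) 'cb': from fail(1)=0 chase 'b': 0 ⇒ 4;  out={1}∪out(4)={1,2}
  fail(6) 'aa': from fail(5)=0 chase 'a': 0 ⇒ 5;  out=∅∪out(5)=∅
  fail(8) 'ad': from fail(5)=0 chase 'd': 0 ⇒ 0;  out={4}∪out(0)={4}
  fail(7) 'aad': from fail(6)=5 chase 'd': 5 ⇒ 8;  out={3}∪out(8)={3,4}

Text stream:
i=0 'a': node 0→5
i=1 'd': node 5→8  → match P4@[0:1]
i=2 'a': node 8→5 ·f
i=3 'd': node 5→8  → match P4@[2:3]
i=4 'a': node 8→5 ·f
i=5 'b': node 5→4 ·f  → match P2@[5:5]
i=6 'a': node 4→5 ·f
i=7 'c': node 5→1 ·f
i=8 'a': node 1→2  → match P0@[7:8]
i=9 'a': node 2→6 ·f
i=10 'c': node 6→1 ·f
i=11 'b': node 1→3  → match P1@[10:11],P2@[11:11]
i=12 'c': node 3→1 ·f
i=13 'a': node 1→2  → match P0@[12:13]
i=14 'a': node 2→6 ·f
i=15 'a': node 6→6 ·f
i=16 'a': node 6→6 ·f
i=17 'd': node 6→7  → match P3@[15:17],P4@[16:17]
i=18 'd': node 7→0 ·f
i=19 'a': node 0→5
i=20 'c': node 5→1 ·f
i=21 'b': node 1→3  → match P1@[20:21],P2@[21:21]
i=22 'd': node 3→0 ·f
i=23 'b': node 0→4  → match P2@[23:23]
i=24 'a': node 4→5 ·f
i=25 'b': node 5→4 ·f  → match P2@[25:25]
i=26 'a': node 4→5 ·f
i=27 'd': node 5→8  → match P4@[26:27]
i=28 'a': node 8→5 ·f
i=29 'a': node 5→6
i=30 'd': node 6→7  → match P3@[28:30],P4@[29:30]
i=31 'b': node 7→4 ·f  → match P2@[31:31]
i=32 'b': node 4→4 ·f  → match P2@[32:32]
i=33 'c': node 4→1 ·f
i=34 'b': node 1→3  → match P1@[33:34],P2@[34:34]
i=35 'a': node 3→5 ·f
i=36 'a': node 5→6
i=37 'd': node 6→7  → match P3@[35:37],P4@[36:37]
i=38 'c': node 7→1 ·f
i=39 'b': node 1→3  → match P1@[38:39],P2@[39:39]
i=40 'c': node 3→1 ·f
i=41 'c': node 1→1 ·f
i=42 'b': node 1→3  → match P1@[41:42],P2@[42:42]
i=43 'b': node 3→4 ·f  → match P2@[43:43]
i=44 'c': node 4→1 ·f
i=45 'b': node 1→3  → match P1@[44:45],P2@[45:45]
i=46 'a': node 3→5 ·f
i=47 'd': node 5→8  → match P4@[46:47]
i=48 'b': node 8→4 ·f  → match P2@[48:48]
i=49 'b': node 4→4 ·f  → match P2@[49:49]

All matches (sorted): [[1,4],[3,4],[5,2],[8,0],[11,1],[11,2],[13,0],[17,3],[17,4],[21,1],[21,2],[23,2],[25,2],[27,4],[30,3],[30,4],[31,2],[32,2],[34,1],[34,2],[37,3],[37,4],[39,1],[39,2],[42,1],[42,2],[43,2],[45,1],[45,2],[47,4],[48,2],[49,2]]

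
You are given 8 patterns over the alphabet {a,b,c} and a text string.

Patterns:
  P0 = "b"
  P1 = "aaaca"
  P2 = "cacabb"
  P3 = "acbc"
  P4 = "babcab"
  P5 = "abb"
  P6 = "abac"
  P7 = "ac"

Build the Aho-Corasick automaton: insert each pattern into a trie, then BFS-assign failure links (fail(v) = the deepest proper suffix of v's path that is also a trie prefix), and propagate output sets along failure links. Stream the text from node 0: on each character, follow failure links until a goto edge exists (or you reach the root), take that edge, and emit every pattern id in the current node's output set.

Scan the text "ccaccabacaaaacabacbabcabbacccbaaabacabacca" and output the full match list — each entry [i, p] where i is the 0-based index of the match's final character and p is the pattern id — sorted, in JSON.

Build automaton:
Trie (insert patterns):
  0='ε' goto a→2 b→1 c→7
  1='b' goto a→16  ←P0
  2='a' goto a→3 b→21 c→13
  3='aa' goto a→4
  4='aaa' goto c→5
  5='aaac' goto a→6
  6='aaaca' goto ·  ←P1
  7='c' goto a→8
  8='ca' goto c→9
  9='cac' goto a→10
  10='caca' goto b→11
  11='cacab' goto b→12
  12='cacabb' goto ·  ←P2
  13='ac' goto b→14  ←P7
  14='acb' goto c→15
  15='acbc' goto ·  ←P3
  16='ba' goto b→17
  17='bab' goto c→18
  18='babc' goto a→19
  19='babca' goto b→20
  20='babcab' goto ·  ←P4
  21='ab' goto a→23 b→22
  22='abb' goto ·  ←P5
  23='aba' goto c→24
  24='abac' goto ·  ←P6

BFS fail/out derivation:
  fail(1) 'b': from fail(0)=0 chase 'b': 0 ⇒ 0;  out={0}∪out(0)={0}
  fail(2) 'a': from fail(0)=0 chase 'a': 0 ⇒ 0;  out=∅∪out(0)=∅
  fail(7) 'c': from fail(0)=0 chase 'c': 0 ⇒ 0;  out=∅∪out(0)=∅
  fail(3) 'aa': from fail(2)=0 chase 'a': 0 ⇒ 2;  out=∅∪out(2)=∅
  fail(8) 'ca': from fail(7)=0 chase 'a': 0 ⇒ 2;  out=∅∪out(2)=∅
  fail(13) 'ac': from fail(2)=0 chase 'c': 0 ⇒ 7;  out={7}∪out(7)={7}
  fail(16) 'ba': from fail(1)=0 chase 'a': 0 ⇒ 2;  out=∅∪out(2)=∅
  fail(21) 'ab': from fail(2)=0 chase 'b': 0 ⇒ 1;  out=∅∪out(1)={0}
  fail(4) 'aaa': from fail(3)=2 chase 'a': 2 ⇒ 3;  out=∅∪out(3)=∅
  fail(9) 'cac': from fail(8)=2 chase 'c': 2 ⇒ 13;  out=∅∪out(13)={7}
  fail(14) 'acb': from fail(13)=7 chase 'b': 7→0 ⇒ 1;  out=∅∪out(1)={0}
  fail(17) 'bab': from fail(16)=2 chase 'b': 2 ⇒ 21;  out=∅∪out(21)={0}
  fail(22) 'abb': from fail(21)=1 chase 'b': 1→0 ⇒ 1;  out={5}∪out(1)={0,5}
  fail(23) 'aba': from fail(21)=1 chase 'a': 1 ⇒ 16;  out=∅∪out(16)=∅
  fail(5) 'aaac': from fail(4)=3 chase 'c': 3→2 ⇒ 13;  out=∅∪out(13)={7}
  fail(10) 'caca': from fail(9)=13 chase 'a': 13→7 ⇒ 8;  out=∅∪out(8)=∅
  fail(15) 'acbc': from fail(14)=1 chase 'c': 1→0 ⇒ 7;  out={3}∪out(7)={3}
  fail(18) 'babc': from fail(17)=21 chase 'c': 21→1→0 ⇒ 7;  out=∅∪out(7)=∅
  fail(24) 'abac': from fail(23)=16 chase 'c': 16→2 ⇒ 13;  out={6}∪out(13)={6,7}
  fail(6) 'aaaca': from fail(5)=13 chase 'a': 13→7 ⇒ 8;  out={1}∪out(8)={1}
  fail(11) 'cacab': from fail(10)=8 chase 'b': 8→2 ⇒ 21;  out=∅∪out(21)={0}
  fail(19) 'babca': from fail(18)=7 chase 'a': 7 ⇒ 8;  out=∅∪out(8)=∅
  fail(12) 'cacabb': from fail(11)=21 chase 'b': 21 ⇒ 22;  out={2}∪out(22)={0,2,5}
  fail(20) 'babcab': from fail(19)=8 chase 'b': 8→2 ⇒ 21;  out={4}∪out(21)={0,4}

Scan:
pos 0 'c': at 7
pos 1 'c': at 7 (fail-walked)
pos 2 'a': at 8
pos 3 'c': at 9  ** P7@[2:3]
pos 4 'c': at 7 (fail-walked)
pos 5 'a': at 8
pos 6 'b': at 21 (fail-walked)  ** P0@[6:6]
pos 7 'a': at 23
pos 8 'c': at 24  ** P6@[5:8],P7@[7:8]
pos 9 'a': at 8 (fail-walked)
pos 10 'a': at 3 (fail-walked)
pos 11 'a': at 4
pos 12 'a': at 4 (fail-walked)
pos 13 'c': at 5  ** P7@[12:13]
pos 14 'a': at 6  ** P1@[10:14]
pos 15 'b': at 21 (fail-walked)  ** P0@[15:15]
pos 16 'a': at 23
pos 17 'c': at 24  ** P6@[14:17],P7@[16:17]
pos 18 'b': at 14 (fail-walked)  ** P0@[18:18]
pos 19 'a': at 16 (fail-walked)
pos 20 'b': at 17  ** P0@[20:20]
pos 21 'c': at 18
pos 22 'a': at 19
pos 23 'b': at 20  ** P0@[23:23],P4@[18:23]
pos 24 'b': at 22 (fail-walked)  ** P0@[24:24],P5@[22:24]
pos 25 'a': at 16 (fail-walked)
pos 26 'c': at 13 (fail-walked)  ** P7@[25:26]
pos 27 'c': at 7 (fail-walked)
pos 28 'c': at 7 (fail-walked)
pos 29 'b': at 1 (fail-walked)  ** P0@[29:29]
pos 30 'a': at 16
pos 31 'a': at 3 (fail-walked)
pos 32 'a': at 4
pos 33 'b': at 21 (fail-walked)  ** P0@[33:33]
pos 34 'a': at 23
pos 35 'c': at 24  ** P6@[32:35],P7@[34:35]
pos 36 'a': at 8 (fail-walked)
pos 37 'b': at 21 (fail-walked)  ** P0@[37:37]
pos 38 'a': at 23
pos 39 'c': at 24  ** P6@[36:39],P7@[38:39]
pos 40 'c': at 7 (fail-walked)
pos 41 'a': at 8

Matches: [[3,7],[6,0],[8,6],[8,7],[13,7],[14,1],[15,0],[17,6],[17,7],[18,0],[20,0],[23,0],[23,4],[24,0],[24,5],[26,7],[29,0],[33,0],[35,6],[35,7],[37,0],[39,6],[39,7]]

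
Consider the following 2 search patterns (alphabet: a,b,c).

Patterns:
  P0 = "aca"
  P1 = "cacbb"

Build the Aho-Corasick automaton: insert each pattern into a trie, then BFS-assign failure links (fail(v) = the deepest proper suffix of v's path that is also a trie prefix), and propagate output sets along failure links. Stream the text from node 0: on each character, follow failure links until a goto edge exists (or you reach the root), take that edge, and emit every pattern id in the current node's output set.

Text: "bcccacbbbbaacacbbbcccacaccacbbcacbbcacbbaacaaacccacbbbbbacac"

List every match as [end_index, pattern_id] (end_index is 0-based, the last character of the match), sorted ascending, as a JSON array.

Construct AC machine:
Trie nodes:
  n0 'ε': a→1 c→4
  n1 'a': c→2
  n2 'ac': a→3
  n3 'aca': ·  [P0 ends]
  n4 'c': a→5
  n5 'ca': c→6
  n6 'cac': b→7
  n7 'cacb': b→8
  n8 'cacbb': ·  [P1 ends]

BFS fail/out derivation:
  n1('a'): parent n0 fail=0; on 'a' 0 → fail=0;  out ∅∪∅=∅
  n4('c'): parent n0 fail=0; on 'c' 0 → fail=0;  out ∅∪∅=∅
  n2('ac'): parent n1 fail=0; on 'c' 0 → fail=4;  out ∅∪∅=∅
  n5('ca'): parent n4 fail=0; on 'a' 0 → fail=1;  out ∅∪∅=∅
  n3('aca'): parent n2 fail=4; on 'a' 4 → fail=5;  out {0}∪∅={0}
  n6('cac'): parent n5 fail=1; on 'c' 1 → fail=2;  out ∅∪∅=∅
  n7('cacb'): parent n6 fail=2; on 'b' 2→4→0 → fail=0;  out ∅∪∅=∅
  n8('cacbb'): parent n7 fail=0; on 'b' 0 → fail=0;  out {1}∪∅={1}

Text stream:
[0] read 'b'  n0⇒n0
[1] read 'c'  n0⇒n4
[2] read 'c'  n4⇒n4 ·f
[3] read 'c'  n4⇒n4 ·f
[4] read 'a'  n4⇒n5
[5] read 'c'  n5⇒n6
[6] read 'b'  n6⇒n7
[7] read 'b'  n7⇒n8  emit P1@[3:7]
[8] read 'b'  n8⇒n0 ·f
[9] read 'b'  n0⇒n0
[10] read 'a'  n0⇒n1
[11] read 'a'  n1⇒n1 ·f
[12] read 'c'  n1⇒n2
[13] read 'a'  n2⇒n3  emit P0@[11:13]
[14] read 'c'  n3⇒n6 ·f
[15] read 'b'  n6⇒n7
[16] read 'b'  n7⇒n8  emit P1@[12:16]
[17] read 'b'  n8⇒n0 ·f
[18] read 'c'  n0⇒n4
[19] read 'c'  n4⇒n4 ·f
[20] read 'c'  n4⇒n4 ·f
[21] read 'a'  n4⇒n5
[22] read 'c'  n5⇒n6
[23] read 'a'  n6⇒n3 ·f  emit P0@[21:23]
[24] read 'c'  n3⇒n6 ·f
[25] read 'c'  n6⇒n4 ·f
[26] read 'a'  n4⇒n5
[27] read 'c'  n5⇒n6
[28] read 'b'  n6⇒n7
[29] read 'b'  n7⇒n8  emit P1@[25:29]
[30] read 'c'  n8⇒n4 ·f
[31] read 'a'  n4⇒n5
[32] read 'c'  n5⇒n6
[33] read 'b'  n6⇒n7
[34] read 'b'  n7⇒n8  emit P1@[30:34]
[35] read 'c'  n8⇒n4 ·f
[36] read 'a'  n4⇒n5
[37] read 'c'  n5⇒n6
[38] read 'b'  n6⇒n7
[39] read 'b'  n7⇒n8  emit P1@[35:39]
[40] read 'a'  n8⇒n1 ·f
[41] read 'a'  n1⇒n1 ·f
[42] read 'c'  n1⇒n2
[43] read 'a'  n2⇒n3  emit P0@[41:43]
[44] read 'a'  n3⇒n1 ·f
[45] read 'a'  n1⇒n1 ·f
[46] read 'c'  n1⇒n2
[47] read 'c'  n2⇒n4 ·f
[48] read 'c'  n4⇒n4 ·f
[49] read 'a'  n4⇒n5
[50] read 'c'  n5⇒n6
[51] read 'b'  n6⇒n7
[52] read 'b'  n7⇒n8  emit P1@[48:52]
[53] read 'b'  n8⇒n0 ·f
[54] read 'b'  n0⇒n0
[55] read 'b'  n0⇒n0
[56] read 'a'  n0⇒n1
[57] read 'c'  n1⇒n2
[58] read 'a'  n2⇒n3  emit P0@[56:58]
[59] read 'c'  n3⇒n6 ·f

Matches: [[7,1],[13,0],[16,1],[23,0],[29,1],[34,1],[39,1],[43,0],[52,1],[58,0]]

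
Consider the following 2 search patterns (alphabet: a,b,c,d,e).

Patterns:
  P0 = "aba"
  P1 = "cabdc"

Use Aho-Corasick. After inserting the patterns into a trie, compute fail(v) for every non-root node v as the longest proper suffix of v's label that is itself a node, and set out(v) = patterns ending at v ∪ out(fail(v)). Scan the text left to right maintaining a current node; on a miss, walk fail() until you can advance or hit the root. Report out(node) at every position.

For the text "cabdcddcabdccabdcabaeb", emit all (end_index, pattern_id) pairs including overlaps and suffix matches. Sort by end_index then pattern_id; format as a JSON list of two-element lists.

Construct AC machine:
Trie (insert patterns):
  n0 'ε': a→1 c→4
  n1 'a': b→2
  n2 'ab': a→3
  n3 'aba': ·  [P0 ends]
  n4 'c': a→5
  n5 'ca': b→6
  n6 'cab': d→7
  n7 'cabd': c→8
  n8 'cabdc': ·  [P1 ends]

BFS fail/out derivation:
  n1('a'): parent n0 fail=0; on 'a' 0 → fail=0;  out ∅∪∅=∅
  n4('c'): parent n0 fail=0; on 'c' 0 → fail=0;  out ∅∪∅=∅
  n2('ab'): parent n1 fail=0; on 'b' 0 → fail=0;  out ∅∪∅=∅
  n5('ca'): parent n4 fail=0; on 'a' 0 → fail=1;  out ∅∪∅=∅
  n3('aba'): parent n2 fail=0; on 'a' 0 → fail=1;  out {0}∪∅={0}
  n6('cab'): parent n5 fail=1; on 'b' 1 → fail=2;  out ∅∪∅=∅
  n7('cabd'): parent n6 fail=2; on 'd' 2→0 → fail=0;  out ∅∪∅=∅
  n8('cabdc'): parent n7 fail=0; on 'c' 0 → fail=4;  out {1}∪∅={1}

Text stream:
i=0 'c': node 0→4
i=1 'a': node 4→5
i=2 'b': node 5→6
i=3 'd': node 6→7
i=4 'c': node 7→8  → match P1@[0:4]
i=5 'd': node 8→0 (fail-walked)
i=6 'd': node 0→0
i=7 'c': node 0→4
i=8 'a': node 4→5
i=9 'b': node 5→6
i=10 'd': node 6→7
i=11 'c': node 7→8  → match P1@[7:11]
i=12 'c': node 8→4 (fail-walked)
i=13 'a': node 4→5
i=14 'b': node 5→6
i=15 'd': node 6→7
i=16 'c': node 7→8  → match P1@[12:16]
i=17 'a': node 8→5 (fail-walked)
i=18 'b': node 5→6
i=19 'a': node 6→3 (fail-walked)  → match P0@[17:19]
i=20 'e': node 3→0 (fail-walked)
i=21 'b': node 0→0

All matches (sorted): [[4,1],[11,1],[16,1],[19,0]]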